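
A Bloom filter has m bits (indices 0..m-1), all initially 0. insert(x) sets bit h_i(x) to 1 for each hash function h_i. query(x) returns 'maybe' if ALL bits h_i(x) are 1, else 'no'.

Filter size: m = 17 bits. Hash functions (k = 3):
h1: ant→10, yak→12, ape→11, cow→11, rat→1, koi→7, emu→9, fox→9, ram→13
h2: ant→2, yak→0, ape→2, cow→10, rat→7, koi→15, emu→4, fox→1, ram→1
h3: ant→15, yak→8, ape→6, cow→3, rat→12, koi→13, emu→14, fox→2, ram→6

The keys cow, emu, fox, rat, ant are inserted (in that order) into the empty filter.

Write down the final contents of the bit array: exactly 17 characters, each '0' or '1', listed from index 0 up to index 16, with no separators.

Start: bits=00000000000000000
After insert 'cow': sets bits 3 10 11 -> bits=00010000001100000
After insert 'emu': sets bits 4 9 14 -> bits=00011000011100100
After insert 'fox': sets bits 1 2 9 -> bits=01111000011100100
After insert 'rat': sets bits 1 7 12 -> bits=01111001011110100
After insert 'ant': sets bits 2 10 15 -> bits=01111001011110110

Answer: 01111001011110110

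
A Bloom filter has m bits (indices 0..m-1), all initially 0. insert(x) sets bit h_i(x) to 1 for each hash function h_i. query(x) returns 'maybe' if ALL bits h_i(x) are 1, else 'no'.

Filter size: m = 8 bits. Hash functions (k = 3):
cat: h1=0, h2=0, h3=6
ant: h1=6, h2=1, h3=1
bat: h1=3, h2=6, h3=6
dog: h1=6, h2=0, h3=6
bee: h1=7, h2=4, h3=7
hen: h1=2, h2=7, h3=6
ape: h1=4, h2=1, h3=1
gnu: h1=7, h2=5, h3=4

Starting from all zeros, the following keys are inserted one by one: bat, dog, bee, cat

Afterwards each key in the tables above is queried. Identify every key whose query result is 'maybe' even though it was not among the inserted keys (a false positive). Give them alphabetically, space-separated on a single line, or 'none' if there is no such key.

Start: bits=00000000
After insert 'bat': sets bits 3 6 -> bits=00010010
After insert 'dog': sets bits 0 6 -> bits=10010010
After insert 'bee': sets bits 4 7 -> bits=10011011
After insert 'cat': sets bits 0 6 -> bits=10011011
Not inserted: ant ape gnu hen — query each against bits=10011011:
query ant: checks bit1=0, bit6=1 (has a 0) -> no => not a false positive
query ape: checks bit1=0, bit4=1 (has a 0) -> no => not a false positive
query gnu: checks bit4=1, bit5=0, bit7=1 (has a 0) -> no => not a false positive
query hen: checks bit2=0, bit6=1, bit7=1 (has a 0) -> no => not a false positive
False positives (alphabetical): none

Answer: none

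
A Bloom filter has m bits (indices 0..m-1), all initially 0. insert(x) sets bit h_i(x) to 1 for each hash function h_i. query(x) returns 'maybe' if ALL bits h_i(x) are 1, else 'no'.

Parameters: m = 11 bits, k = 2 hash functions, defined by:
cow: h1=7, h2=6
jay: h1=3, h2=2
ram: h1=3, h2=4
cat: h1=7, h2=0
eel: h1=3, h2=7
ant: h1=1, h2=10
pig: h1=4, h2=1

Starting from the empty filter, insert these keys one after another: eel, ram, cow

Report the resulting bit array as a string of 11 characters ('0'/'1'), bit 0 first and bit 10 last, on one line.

Start: bits=00000000000
After insert 'eel': sets bits 3 7 -> bits=00010001000
After insert 'ram': sets bits 3 4 -> bits=00011001000
After insert 'cow': sets bits 6 7 -> bits=00011011000

Answer: 00011011000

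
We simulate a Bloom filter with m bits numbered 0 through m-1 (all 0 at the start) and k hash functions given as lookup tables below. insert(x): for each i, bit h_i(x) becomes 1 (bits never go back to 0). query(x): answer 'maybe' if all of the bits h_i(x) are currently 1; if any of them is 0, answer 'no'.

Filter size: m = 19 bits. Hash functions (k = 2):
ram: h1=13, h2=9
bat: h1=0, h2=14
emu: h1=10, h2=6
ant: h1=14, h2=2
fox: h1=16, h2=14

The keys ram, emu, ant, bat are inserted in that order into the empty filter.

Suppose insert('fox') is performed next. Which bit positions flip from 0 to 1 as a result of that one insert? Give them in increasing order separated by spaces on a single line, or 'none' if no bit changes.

Answer: 16

Derivation:
Start: bits=0000000000000000000
After insert 'ram': sets bits 9 13 -> bits=0000000001000100000
After insert 'emu': sets bits 6 10 -> bits=0000001001100100000
After insert 'ant': sets bits 2 14 -> bits=0010001001100110000
After insert 'bat': sets bits 0 14 -> bits=1010001001100110000
insert 'fox' would touch bits 14 16; currently bit14=1, bit16=0
Bits that are 0 among those (would change 0->1): 16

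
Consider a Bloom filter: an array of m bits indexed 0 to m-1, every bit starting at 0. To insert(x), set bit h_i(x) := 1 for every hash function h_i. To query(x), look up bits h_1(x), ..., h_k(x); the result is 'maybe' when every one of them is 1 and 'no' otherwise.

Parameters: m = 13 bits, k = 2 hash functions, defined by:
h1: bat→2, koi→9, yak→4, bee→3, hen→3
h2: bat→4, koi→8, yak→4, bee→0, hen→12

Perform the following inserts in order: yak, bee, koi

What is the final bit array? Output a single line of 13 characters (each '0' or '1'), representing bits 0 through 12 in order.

Start: bits=0000000000000
After insert 'yak': sets bits 4 -> bits=0000100000000
After insert 'bee': sets bits 0 3 -> bits=1001100000000
After insert 'koi': sets bits 8 9 -> bits=1001100011000

Answer: 1001100011000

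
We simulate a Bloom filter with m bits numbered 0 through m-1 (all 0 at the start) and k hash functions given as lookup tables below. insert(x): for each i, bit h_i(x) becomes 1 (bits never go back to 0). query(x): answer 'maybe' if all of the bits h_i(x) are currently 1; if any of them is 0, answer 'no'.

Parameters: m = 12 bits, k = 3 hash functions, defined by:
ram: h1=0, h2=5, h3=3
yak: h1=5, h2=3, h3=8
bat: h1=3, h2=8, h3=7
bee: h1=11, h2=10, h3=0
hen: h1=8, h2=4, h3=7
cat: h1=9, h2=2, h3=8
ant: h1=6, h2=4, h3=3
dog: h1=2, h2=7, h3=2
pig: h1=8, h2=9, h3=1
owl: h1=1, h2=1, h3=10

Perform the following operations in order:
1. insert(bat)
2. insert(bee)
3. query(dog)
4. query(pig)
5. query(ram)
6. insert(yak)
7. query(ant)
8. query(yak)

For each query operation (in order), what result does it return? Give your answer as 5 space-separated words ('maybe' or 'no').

Answer: no no no no maybe

Derivation:
Start: bits=000000000000
Op 1: insert bat -> sets bits 3 7 8 -> bits=000100011000
Op 2: insert bee -> sets bits 0 10 11 -> bits=100100011011
Op 3: query dog -> checks bit2=0, bit7=1 (has a 0) -> no
Op 4: query pig -> checks bit1=0, bit8=1, bit9=0 (has a 0) -> no
Op 5: query ram -> checks bit0=1, bit3=1, bit5=0 (has a 0) -> no
Op 6: insert yak -> sets bits 3 5 8 -> bits=100101011011
Op 7: query ant -> checks bit3=1, bit4=0, bit6=0 (has a 0) -> no
Op 8: query yak -> checks bit3=1, bit5=1, bit8=1 (all 1) -> maybe
Query results in order: no no no no maybe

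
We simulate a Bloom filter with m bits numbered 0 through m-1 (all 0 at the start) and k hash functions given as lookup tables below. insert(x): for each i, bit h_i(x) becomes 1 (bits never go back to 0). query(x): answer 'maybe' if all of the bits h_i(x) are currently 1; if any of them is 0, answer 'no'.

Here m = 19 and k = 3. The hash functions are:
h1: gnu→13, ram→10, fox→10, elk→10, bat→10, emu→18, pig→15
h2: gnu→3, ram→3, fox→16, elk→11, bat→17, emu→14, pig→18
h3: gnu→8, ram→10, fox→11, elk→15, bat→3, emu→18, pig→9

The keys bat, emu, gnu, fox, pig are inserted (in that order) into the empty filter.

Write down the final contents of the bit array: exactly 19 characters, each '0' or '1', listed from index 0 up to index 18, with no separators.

Start: bits=0000000000000000000
After insert 'bat': sets bits 3 10 17 -> bits=0001000000100000010
After insert 'emu': sets bits 14 18 -> bits=0001000000100010011
After insert 'gnu': sets bits 3 8 13 -> bits=0001000010100110011
After insert 'fox': sets bits 10 11 16 -> bits=0001000010110110111
After insert 'pig': sets bits 9 15 18 -> bits=0001000011110111111

Answer: 0001000011110111111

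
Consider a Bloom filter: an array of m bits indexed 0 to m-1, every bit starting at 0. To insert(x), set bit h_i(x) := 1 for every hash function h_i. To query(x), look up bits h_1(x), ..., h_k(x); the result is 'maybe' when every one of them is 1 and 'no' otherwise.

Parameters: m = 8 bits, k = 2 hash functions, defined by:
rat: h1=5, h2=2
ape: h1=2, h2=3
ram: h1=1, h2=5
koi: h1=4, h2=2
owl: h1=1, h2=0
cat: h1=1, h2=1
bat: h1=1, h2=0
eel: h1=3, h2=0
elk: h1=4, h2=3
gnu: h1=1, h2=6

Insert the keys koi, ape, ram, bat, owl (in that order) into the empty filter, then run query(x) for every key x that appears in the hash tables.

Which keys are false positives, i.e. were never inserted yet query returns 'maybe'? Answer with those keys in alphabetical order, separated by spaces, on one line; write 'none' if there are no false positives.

Start: bits=00000000
After insert 'koi': sets bits 2 4 -> bits=00101000
After insert 'ape': sets bits 2 3 -> bits=00111000
After insert 'ram': sets bits 1 5 -> bits=01111100
After insert 'bat': sets bits 0 1 -> bits=11111100
After insert 'owl': sets bits 0 1 -> bits=11111100
Not inserted: cat eel elk gnu rat — query each against bits=11111100:
query cat: checks bit1=1 (all 1) -> maybe => FALSE POSITIVE
query eel: checks bit0=1, bit3=1 (all 1) -> maybe => FALSE POSITIVE
query elk: checks bit3=1, bit4=1 (all 1) -> maybe => FALSE POSITIVE
query gnu: checks bit1=1, bit6=0 (has a 0) -> no => not a false positive
query rat: checks bit2=1, bit5=1 (all 1) -> maybe => FALSE POSITIVE
False positives (alphabetical): cat eel elk rat

Answer: cat eel elk rat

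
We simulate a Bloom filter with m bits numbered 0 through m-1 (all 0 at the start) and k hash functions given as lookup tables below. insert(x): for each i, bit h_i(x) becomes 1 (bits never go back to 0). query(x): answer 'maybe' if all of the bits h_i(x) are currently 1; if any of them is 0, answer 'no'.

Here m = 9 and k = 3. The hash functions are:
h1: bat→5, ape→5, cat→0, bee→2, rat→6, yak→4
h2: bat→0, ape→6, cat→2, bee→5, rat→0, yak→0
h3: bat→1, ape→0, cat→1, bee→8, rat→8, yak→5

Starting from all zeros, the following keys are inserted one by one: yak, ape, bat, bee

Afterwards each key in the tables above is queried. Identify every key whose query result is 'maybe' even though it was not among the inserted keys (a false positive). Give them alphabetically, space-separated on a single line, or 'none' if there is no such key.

Start: bits=000000000
After insert 'yak': sets bits 0 4 5 -> bits=100011000
After insert 'ape': sets bits 0 5 6 -> bits=100011100
After insert 'bat': sets bits 0 1 5 -> bits=110011100
After insert 'bee': sets bits 2 5 8 -> bits=111011101
Not inserted: cat rat — query each against bits=111011101:
query cat: checks bit0=1, bit1=1, bit2=1 (all 1) -> maybe => FALSE POSITIVE
query rat: checks bit0=1, bit6=1, bit8=1 (all 1) -> maybe => FALSE POSITIVE
False positives (alphabetical): cat rat

Answer: cat rat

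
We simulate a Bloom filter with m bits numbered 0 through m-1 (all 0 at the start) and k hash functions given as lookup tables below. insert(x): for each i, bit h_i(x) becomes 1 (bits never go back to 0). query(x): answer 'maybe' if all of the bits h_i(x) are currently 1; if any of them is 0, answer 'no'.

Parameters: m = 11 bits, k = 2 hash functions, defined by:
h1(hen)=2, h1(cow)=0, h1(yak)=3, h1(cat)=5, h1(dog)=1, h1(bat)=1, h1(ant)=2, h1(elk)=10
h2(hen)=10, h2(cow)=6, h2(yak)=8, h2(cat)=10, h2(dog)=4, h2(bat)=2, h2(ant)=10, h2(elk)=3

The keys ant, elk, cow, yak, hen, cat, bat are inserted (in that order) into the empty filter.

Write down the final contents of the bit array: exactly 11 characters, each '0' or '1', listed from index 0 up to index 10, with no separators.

Start: bits=00000000000
After insert 'ant': sets bits 2 10 -> bits=00100000001
After insert 'elk': sets bits 3 10 -> bits=00110000001
After insert 'cow': sets bits 0 6 -> bits=10110010001
After insert 'yak': sets bits 3 8 -> bits=10110010101
After insert 'hen': sets bits 2 10 -> bits=10110010101
After insert 'cat': sets bits 5 10 -> bits=10110110101
After insert 'bat': sets bits 1 2 -> bits=11110110101

Answer: 11110110101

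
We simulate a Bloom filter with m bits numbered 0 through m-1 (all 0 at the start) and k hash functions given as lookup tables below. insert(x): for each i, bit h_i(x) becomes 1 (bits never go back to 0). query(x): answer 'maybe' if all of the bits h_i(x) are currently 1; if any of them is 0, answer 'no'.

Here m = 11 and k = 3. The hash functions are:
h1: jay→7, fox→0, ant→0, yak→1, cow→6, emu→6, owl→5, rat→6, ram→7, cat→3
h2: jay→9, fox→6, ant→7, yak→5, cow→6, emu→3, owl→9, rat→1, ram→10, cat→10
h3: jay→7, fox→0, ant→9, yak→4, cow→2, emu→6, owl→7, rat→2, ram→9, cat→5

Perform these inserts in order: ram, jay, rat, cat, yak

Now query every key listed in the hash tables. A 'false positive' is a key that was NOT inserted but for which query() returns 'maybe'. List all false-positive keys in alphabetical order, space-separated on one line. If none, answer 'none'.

Answer: cow emu owl

Derivation:
Start: bits=00000000000
After insert 'ram': sets bits 7 9 10 -> bits=00000001011
After insert 'jay': sets bits 7 9 -> bits=00000001011
After insert 'rat': sets bits 1 2 6 -> bits=01100011011
After insert 'cat': sets bits 3 5 10 -> bits=01110111011
After insert 'yak': sets bits 1 4 5 -> bits=01111111011
Not inserted: ant cow emu fox owl — query each against bits=01111111011:
query ant: checks bit0=0, bit7=1, bit9=1 (has a 0) -> no => not a false positive
query cow: checks bit2=1, bit6=1 (all 1) -> maybe => FALSE POSITIVE
query emu: checks bit3=1, bit6=1 (all 1) -> maybe => FALSE POSITIVE
query fox: checks bit0=0, bit6=1 (has a 0) -> no => not a false positive
query owl: checks bit5=1, bit7=1, bit9=1 (all 1) -> maybe => FALSE POSITIVE
False positives (alphabetical): cow emu owl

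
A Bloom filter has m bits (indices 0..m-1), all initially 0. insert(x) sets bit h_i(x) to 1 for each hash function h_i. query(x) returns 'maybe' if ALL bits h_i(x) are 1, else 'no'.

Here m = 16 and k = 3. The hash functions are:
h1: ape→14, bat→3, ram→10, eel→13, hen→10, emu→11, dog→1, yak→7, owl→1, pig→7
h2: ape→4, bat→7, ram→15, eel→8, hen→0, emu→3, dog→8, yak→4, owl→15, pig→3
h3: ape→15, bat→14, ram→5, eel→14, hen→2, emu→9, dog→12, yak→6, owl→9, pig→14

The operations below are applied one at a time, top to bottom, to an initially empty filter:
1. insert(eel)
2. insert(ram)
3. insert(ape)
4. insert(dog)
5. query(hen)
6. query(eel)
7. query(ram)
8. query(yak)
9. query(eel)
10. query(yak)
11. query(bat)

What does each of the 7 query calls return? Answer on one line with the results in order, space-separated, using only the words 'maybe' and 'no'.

Answer: no maybe maybe no maybe no no

Derivation:
Start: bits=0000000000000000
Op 1: insert eel -> sets bits 8 13 14 -> bits=0000000010000110
Op 2: insert ram -> sets bits 5 10 15 -> bits=0000010010100111
Op 3: insert ape -> sets bits 4 14 15 -> bits=0000110010100111
Op 4: insert dog -> sets bits 1 8 12 -> bits=0100110010101111
Op 5: query hen -> checks bit0=0, bit2=0, bit10=1 (has a 0) -> no
Op 6: query eel -> checks bit8=1, bit13=1, bit14=1 (all 1) -> maybe
Op 7: query ram -> checks bit5=1, bit10=1, bit15=1 (all 1) -> maybe
Op 8: query yak -> checks bit4=1, bit6=0, bit7=0 (has a 0) -> no
Op 9: query eel -> checks bit8=1, bit13=1, bit14=1 (all 1) -> maybe
Op 10: query yak -> checks bit4=1, bit6=0, bit7=0 (has a 0) -> no
Op 11: query bat -> checks bit3=0, bit7=0, bit14=1 (has a 0) -> no
Query results in order: no maybe maybe no maybe no no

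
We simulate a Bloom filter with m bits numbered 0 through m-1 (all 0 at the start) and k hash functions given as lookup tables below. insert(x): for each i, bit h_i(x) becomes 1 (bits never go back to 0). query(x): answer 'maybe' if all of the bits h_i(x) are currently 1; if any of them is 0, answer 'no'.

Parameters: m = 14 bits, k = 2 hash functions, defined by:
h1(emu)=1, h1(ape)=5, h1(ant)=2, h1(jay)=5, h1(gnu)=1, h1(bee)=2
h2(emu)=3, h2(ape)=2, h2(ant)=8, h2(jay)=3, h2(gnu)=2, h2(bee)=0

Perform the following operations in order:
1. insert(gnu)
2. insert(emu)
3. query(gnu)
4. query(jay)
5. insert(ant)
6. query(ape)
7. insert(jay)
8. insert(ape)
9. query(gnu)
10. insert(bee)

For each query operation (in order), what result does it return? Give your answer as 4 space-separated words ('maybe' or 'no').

Start: bits=00000000000000
Op 1: insert gnu -> sets bits 1 2 -> bits=01100000000000
Op 2: insert emu -> sets bits 1 3 -> bits=01110000000000
Op 3: query gnu -> checks bit1=1, bit2=1 (all 1) -> maybe
Op 4: query jay -> checks bit3=1, bit5=0 (has a 0) -> no
Op 5: insert ant -> sets bits 2 8 -> bits=01110000100000
Op 6: query ape -> checks bit2=1, bit5=0 (has a 0) -> no
Op 7: insert jay -> sets bits 3 5 -> bits=01110100100000
Op 8: insert ape -> sets bits 2 5 -> bits=01110100100000
Op 9: query gnu -> checks bit1=1, bit2=1 (all 1) -> maybe
Op 10: insert bee -> sets bits 0 2 -> bits=11110100100000
Query results in order: maybe no no maybe

Answer: maybe no no maybe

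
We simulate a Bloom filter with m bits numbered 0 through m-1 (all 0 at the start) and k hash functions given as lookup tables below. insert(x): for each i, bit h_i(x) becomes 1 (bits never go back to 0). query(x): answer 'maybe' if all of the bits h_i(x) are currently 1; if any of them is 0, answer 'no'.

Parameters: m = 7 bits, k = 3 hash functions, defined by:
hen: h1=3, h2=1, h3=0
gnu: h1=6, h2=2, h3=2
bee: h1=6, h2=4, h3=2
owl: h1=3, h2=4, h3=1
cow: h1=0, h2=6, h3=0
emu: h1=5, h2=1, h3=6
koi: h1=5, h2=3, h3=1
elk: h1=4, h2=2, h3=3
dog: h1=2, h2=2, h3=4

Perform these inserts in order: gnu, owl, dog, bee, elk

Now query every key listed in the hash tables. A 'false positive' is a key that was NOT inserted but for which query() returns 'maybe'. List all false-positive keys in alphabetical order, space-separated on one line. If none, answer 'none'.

Answer: none

Derivation:
Start: bits=0000000
After insert 'gnu': sets bits 2 6 -> bits=0010001
After insert 'owl': sets bits 1 3 4 -> bits=0111101
After insert 'dog': sets bits 2 4 -> bits=0111101
After insert 'bee': sets bits 2 4 6 -> bits=0111101
After insert 'elk': sets bits 2 3 4 -> bits=0111101
Not inserted: cow emu hen koi — query each against bits=0111101:
query cow: checks bit0=0, bit6=1 (has a 0) -> no => not a false positive
query emu: checks bit1=1, bit5=0, bit6=1 (has a 0) -> no => not a false positive
query hen: checks bit0=0, bit1=1, bit3=1 (has a 0) -> no => not a false positive
query koi: checks bit1=1, bit3=1, bit5=0 (has a 0) -> no => not a false positive
False positives (alphabetical): none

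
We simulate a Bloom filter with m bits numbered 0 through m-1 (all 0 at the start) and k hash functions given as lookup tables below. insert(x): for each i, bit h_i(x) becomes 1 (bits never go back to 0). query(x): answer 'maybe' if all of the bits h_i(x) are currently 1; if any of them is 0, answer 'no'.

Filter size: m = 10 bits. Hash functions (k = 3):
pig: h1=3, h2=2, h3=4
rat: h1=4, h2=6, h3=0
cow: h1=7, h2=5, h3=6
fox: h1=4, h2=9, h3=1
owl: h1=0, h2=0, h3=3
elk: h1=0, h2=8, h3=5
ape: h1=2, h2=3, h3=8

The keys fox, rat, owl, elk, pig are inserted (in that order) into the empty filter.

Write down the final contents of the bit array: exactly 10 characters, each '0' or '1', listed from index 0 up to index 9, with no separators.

Start: bits=0000000000
After insert 'fox': sets bits 1 4 9 -> bits=0100100001
After insert 'rat': sets bits 0 4 6 -> bits=1100101001
After insert 'owl': sets bits 0 3 -> bits=1101101001
After insert 'elk': sets bits 0 5 8 -> bits=1101111011
After insert 'pig': sets bits 2 3 4 -> bits=1111111011

Answer: 1111111011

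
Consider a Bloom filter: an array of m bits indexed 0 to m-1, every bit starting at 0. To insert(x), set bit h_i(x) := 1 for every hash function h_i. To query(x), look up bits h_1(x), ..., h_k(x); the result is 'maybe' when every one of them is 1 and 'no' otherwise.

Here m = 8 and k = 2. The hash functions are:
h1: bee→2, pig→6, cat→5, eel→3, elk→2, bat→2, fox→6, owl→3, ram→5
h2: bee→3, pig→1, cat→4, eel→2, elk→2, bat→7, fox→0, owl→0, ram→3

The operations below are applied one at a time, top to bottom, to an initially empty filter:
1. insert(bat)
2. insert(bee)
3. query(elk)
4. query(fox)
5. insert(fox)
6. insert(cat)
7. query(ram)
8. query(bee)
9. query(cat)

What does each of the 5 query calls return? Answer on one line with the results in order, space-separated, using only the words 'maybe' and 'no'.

Start: bits=00000000
Op 1: insert bat -> sets bits 2 7 -> bits=00100001
Op 2: insert bee -> sets bits 2 3 -> bits=00110001
Op 3: query elk -> checks bit2=1 (all 1) -> maybe
Op 4: query fox -> checks bit0=0, bit6=0 (has a 0) -> no
Op 5: insert fox -> sets bits 0 6 -> bits=10110011
Op 6: insert cat -> sets bits 4 5 -> bits=10111111
Op 7: query ram -> checks bit3=1, bit5=1 (all 1) -> maybe
Op 8: query bee -> checks bit2=1, bit3=1 (all 1) -> maybe
Op 9: query cat -> checks bit4=1, bit5=1 (all 1) -> maybe
Query results in order: maybe no maybe maybe maybe

Answer: maybe no maybe maybe maybe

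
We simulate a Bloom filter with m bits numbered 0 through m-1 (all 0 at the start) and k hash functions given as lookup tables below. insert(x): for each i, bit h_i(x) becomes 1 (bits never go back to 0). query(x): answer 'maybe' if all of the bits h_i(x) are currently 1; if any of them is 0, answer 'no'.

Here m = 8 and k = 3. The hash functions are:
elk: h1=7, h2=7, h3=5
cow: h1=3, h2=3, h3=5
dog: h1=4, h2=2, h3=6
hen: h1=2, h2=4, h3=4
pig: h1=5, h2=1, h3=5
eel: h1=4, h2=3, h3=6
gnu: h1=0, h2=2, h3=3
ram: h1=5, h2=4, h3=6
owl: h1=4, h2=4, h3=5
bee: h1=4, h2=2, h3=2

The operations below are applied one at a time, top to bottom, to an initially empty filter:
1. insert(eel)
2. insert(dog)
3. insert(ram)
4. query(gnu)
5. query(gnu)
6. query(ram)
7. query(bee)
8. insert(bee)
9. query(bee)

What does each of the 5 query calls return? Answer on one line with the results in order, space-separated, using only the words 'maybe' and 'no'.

Answer: no no maybe maybe maybe

Derivation:
Start: bits=00000000
Op 1: insert eel -> sets bits 3 4 6 -> bits=00011010
Op 2: insert dog -> sets bits 2 4 6 -> bits=00111010
Op 3: insert ram -> sets bits 4 5 6 -> bits=00111110
Op 4: query gnu -> checks bit0=0, bit2=1, bit3=1 (has a 0) -> no
Op 5: query gnu -> checks bit0=0, bit2=1, bit3=1 (has a 0) -> no
Op 6: query ram -> checks bit4=1, bit5=1, bit6=1 (all 1) -> maybe
Op 7: query bee -> checks bit2=1, bit4=1 (all 1) -> maybe
Op 8: insert bee -> sets bits 2 4 -> bits=00111110
Op 9: query bee -> checks bit2=1, bit4=1 (all 1) -> maybe
Query results in order: no no maybe maybe maybe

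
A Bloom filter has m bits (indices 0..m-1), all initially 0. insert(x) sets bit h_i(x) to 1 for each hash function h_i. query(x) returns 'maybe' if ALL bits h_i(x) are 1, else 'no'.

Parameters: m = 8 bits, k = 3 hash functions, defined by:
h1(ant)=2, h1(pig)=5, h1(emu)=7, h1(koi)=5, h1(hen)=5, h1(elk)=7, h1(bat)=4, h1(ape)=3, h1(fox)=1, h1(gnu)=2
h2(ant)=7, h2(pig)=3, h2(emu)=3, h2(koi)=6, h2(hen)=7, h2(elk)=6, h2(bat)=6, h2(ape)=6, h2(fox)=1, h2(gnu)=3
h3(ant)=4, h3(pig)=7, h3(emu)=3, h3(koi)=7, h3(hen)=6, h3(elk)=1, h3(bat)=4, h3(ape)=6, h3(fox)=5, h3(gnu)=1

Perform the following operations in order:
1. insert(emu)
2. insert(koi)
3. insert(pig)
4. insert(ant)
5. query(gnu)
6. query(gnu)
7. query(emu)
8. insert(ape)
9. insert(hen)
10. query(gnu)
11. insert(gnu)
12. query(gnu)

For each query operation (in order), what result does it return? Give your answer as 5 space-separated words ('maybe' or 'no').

Start: bits=00000000
Op 1: insert emu -> sets bits 3 7 -> bits=00010001
Op 2: insert koi -> sets bits 5 6 7 -> bits=00010111
Op 3: insert pig -> sets bits 3 5 7 -> bits=00010111
Op 4: insert ant -> sets bits 2 4 7 -> bits=00111111
Op 5: query gnu -> checks bit1=0, bit2=1, bit3=1 (has a 0) -> no
Op 6: query gnu -> checks bit1=0, bit2=1, bit3=1 (has a 0) -> no
Op 7: query emu -> checks bit3=1, bit7=1 (all 1) -> maybe
Op 8: insert ape -> sets bits 3 6 -> bits=00111111
Op 9: insert hen -> sets bits 5 6 7 -> bits=00111111
Op 10: query gnu -> checks bit1=0, bit2=1, bit3=1 (has a 0) -> no
Op 11: insert gnu -> sets bits 1 2 3 -> bits=01111111
Op 12: query gnu -> checks bit1=1, bit2=1, bit3=1 (all 1) -> maybe
Query results in order: no no maybe no maybe

Answer: no no maybe no maybe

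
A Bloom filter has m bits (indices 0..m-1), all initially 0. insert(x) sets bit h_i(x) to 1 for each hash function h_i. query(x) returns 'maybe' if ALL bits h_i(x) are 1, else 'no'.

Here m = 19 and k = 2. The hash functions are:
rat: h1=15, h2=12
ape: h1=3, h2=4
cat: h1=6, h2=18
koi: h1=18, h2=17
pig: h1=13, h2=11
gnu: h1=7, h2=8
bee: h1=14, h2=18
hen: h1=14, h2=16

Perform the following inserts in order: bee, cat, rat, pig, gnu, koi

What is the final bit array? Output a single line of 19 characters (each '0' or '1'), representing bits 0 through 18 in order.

Answer: 0000001110011111011

Derivation:
Start: bits=0000000000000000000
After insert 'bee': sets bits 14 18 -> bits=0000000000000010001
After insert 'cat': sets bits 6 18 -> bits=0000001000000010001
After insert 'rat': sets bits 12 15 -> bits=0000001000001011001
After insert 'pig': sets bits 11 13 -> bits=0000001000011111001
After insert 'gnu': sets bits 7 8 -> bits=0000001110011111001
After insert 'koi': sets bits 17 18 -> bits=0000001110011111011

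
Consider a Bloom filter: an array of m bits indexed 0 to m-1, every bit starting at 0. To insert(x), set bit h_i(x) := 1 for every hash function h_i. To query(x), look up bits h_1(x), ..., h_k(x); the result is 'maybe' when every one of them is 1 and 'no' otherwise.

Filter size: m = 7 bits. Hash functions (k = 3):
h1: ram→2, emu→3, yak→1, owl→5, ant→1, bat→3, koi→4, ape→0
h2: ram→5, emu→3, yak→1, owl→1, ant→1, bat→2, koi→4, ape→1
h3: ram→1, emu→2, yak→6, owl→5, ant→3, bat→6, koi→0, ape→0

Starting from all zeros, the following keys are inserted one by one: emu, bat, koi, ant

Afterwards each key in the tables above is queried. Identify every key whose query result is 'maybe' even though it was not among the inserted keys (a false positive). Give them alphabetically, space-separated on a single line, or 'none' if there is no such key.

Start: bits=0000000
After insert 'emu': sets bits 2 3 -> bits=0011000
After insert 'bat': sets bits 2 3 6 -> bits=0011001
After insert 'koi': sets bits 0 4 -> bits=1011101
After insert 'ant': sets bits 1 3 -> bits=1111101
Not inserted: ape owl ram yak — query each against bits=1111101:
query ape: checks bit0=1, bit1=1 (all 1) -> maybe => FALSE POSITIVE
query owl: checks bit1=1, bit5=0 (has a 0) -> no => not a false positive
query ram: checks bit1=1, bit2=1, bit5=0 (has a 0) -> no => not a false positive
query yak: checks bit1=1, bit6=1 (all 1) -> maybe => FALSE POSITIVE
False positives (alphabetical): ape yak

Answer: ape yak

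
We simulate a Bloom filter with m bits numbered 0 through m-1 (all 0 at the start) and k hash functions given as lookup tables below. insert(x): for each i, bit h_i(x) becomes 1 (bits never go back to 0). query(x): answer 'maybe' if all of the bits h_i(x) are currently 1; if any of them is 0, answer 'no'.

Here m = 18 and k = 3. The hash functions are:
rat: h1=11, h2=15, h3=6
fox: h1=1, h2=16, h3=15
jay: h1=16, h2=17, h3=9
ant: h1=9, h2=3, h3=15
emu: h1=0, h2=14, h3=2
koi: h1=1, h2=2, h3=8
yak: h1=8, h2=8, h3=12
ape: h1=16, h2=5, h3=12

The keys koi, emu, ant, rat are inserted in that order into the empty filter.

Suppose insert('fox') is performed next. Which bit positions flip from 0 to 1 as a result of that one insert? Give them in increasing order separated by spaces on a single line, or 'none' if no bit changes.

Start: bits=000000000000000000
After insert 'koi': sets bits 1 2 8 -> bits=011000001000000000
After insert 'emu': sets bits 0 2 14 -> bits=111000001000001000
After insert 'ant': sets bits 3 9 15 -> bits=111100001100001100
After insert 'rat': sets bits 6 11 15 -> bits=111100101101001100
insert 'fox' would touch bits 1 15 16; currently bit1=1, bit15=1, bit16=0
Bits that are 0 among those (would change 0->1): 16

Answer: 16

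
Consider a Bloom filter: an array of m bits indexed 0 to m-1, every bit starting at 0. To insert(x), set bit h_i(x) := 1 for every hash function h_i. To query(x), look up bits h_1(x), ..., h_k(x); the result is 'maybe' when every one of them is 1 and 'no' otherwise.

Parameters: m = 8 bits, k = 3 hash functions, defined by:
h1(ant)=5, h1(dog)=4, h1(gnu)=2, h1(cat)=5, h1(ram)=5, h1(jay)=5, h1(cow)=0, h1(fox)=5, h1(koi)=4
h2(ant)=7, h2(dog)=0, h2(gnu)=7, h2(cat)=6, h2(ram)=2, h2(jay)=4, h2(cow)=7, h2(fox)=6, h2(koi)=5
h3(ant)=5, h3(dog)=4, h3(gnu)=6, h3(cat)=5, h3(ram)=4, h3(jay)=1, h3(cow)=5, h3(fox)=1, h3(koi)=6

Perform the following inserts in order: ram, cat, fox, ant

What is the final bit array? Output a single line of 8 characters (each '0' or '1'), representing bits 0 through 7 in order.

Start: bits=00000000
After insert 'ram': sets bits 2 4 5 -> bits=00101100
After insert 'cat': sets bits 5 6 -> bits=00101110
After insert 'fox': sets bits 1 5 6 -> bits=01101110
After insert 'ant': sets bits 5 7 -> bits=01101111

Answer: 01101111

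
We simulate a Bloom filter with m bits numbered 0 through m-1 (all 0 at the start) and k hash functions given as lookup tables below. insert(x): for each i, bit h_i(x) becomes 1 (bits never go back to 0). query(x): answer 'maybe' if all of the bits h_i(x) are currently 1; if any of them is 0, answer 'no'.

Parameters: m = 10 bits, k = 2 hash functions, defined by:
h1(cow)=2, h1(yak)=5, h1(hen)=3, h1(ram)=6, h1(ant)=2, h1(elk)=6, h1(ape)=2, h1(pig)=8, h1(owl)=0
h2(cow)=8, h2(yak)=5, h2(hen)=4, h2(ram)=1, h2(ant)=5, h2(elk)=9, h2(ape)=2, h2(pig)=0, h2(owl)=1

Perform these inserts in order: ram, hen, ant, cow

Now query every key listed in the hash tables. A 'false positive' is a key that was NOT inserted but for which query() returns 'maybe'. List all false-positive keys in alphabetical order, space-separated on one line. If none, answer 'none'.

Answer: ape yak

Derivation:
Start: bits=0000000000
After insert 'ram': sets bits 1 6 -> bits=0100001000
After insert 'hen': sets bits 3 4 -> bits=0101101000
After insert 'ant': sets bits 2 5 -> bits=0111111000
After insert 'cow': sets bits 2 8 -> bits=0111111010
Not inserted: ape elk owl pig yak — query each against bits=0111111010:
query ape: checks bit2=1 (all 1) -> maybe => FALSE POSITIVE
query elk: checks bit6=1, bit9=0 (has a 0) -> no => not a false positive
query owl: checks bit0=0, bit1=1 (has a 0) -> no => not a false positive
query pig: checks bit0=0, bit8=1 (has a 0) -> no => not a false positive
query yak: checks bit5=1 (all 1) -> maybe => FALSE POSITIVE
False positives (alphabetical): ape yak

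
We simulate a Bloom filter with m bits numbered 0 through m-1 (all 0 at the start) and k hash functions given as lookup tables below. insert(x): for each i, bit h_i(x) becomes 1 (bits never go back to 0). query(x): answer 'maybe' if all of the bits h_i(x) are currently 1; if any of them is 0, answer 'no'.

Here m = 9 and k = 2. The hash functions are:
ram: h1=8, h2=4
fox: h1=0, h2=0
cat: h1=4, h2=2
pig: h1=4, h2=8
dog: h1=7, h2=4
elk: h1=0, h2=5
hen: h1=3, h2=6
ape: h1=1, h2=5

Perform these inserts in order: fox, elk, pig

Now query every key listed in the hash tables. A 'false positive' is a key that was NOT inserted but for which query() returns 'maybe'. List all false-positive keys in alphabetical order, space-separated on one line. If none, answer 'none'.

Start: bits=000000000
After insert 'fox': sets bits 0 -> bits=100000000
After insert 'elk': sets bits 0 5 -> bits=100001000
After insert 'pig': sets bits 4 8 -> bits=100011001
Not inserted: ape cat dog hen ram — query each against bits=100011001:
query ape: checks bit1=0, bit5=1 (has a 0) -> no => not a false positive
query cat: checks bit2=0, bit4=1 (has a 0) -> no => not a false positive
query dog: checks bit4=1, bit7=0 (has a 0) -> no => not a false positive
query hen: checks bit3=0, bit6=0 (has a 0) -> no => not a false positive
query ram: checks bit4=1, bit8=1 (all 1) -> maybe => FALSE POSITIVE
False positives (alphabetical): ram

Answer: ram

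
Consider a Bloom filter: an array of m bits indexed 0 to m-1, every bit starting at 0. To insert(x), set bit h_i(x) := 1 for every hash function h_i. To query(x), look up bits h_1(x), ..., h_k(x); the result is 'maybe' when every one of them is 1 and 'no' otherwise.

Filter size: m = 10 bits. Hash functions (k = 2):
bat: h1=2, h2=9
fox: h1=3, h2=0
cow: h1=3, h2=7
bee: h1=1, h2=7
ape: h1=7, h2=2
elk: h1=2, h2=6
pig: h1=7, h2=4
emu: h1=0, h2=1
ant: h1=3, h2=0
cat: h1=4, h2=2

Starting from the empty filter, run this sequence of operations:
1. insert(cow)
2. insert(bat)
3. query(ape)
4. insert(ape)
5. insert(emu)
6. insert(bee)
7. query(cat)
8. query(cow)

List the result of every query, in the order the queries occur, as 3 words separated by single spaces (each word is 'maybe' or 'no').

Answer: maybe no maybe

Derivation:
Start: bits=0000000000
Op 1: insert cow -> sets bits 3 7 -> bits=0001000100
Op 2: insert bat -> sets bits 2 9 -> bits=0011000101
Op 3: query ape -> checks bit2=1, bit7=1 (all 1) -> maybe
Op 4: insert ape -> sets bits 2 7 -> bits=0011000101
Op 5: insert emu -> sets bits 0 1 -> bits=1111000101
Op 6: insert bee -> sets bits 1 7 -> bits=1111000101
Op 7: query cat -> checks bit2=1, bit4=0 (has a 0) -> no
Op 8: query cow -> checks bit3=1, bit7=1 (all 1) -> maybe
Query results in order: maybe no maybe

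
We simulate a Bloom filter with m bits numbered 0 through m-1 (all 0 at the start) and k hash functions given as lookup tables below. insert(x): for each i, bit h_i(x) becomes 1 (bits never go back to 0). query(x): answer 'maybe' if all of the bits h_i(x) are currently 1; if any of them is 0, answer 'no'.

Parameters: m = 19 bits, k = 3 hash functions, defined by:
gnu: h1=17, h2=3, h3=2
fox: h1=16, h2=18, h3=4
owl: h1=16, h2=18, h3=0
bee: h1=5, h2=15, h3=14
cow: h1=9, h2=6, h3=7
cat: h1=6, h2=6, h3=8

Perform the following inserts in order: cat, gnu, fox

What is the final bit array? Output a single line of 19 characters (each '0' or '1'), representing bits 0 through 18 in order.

Start: bits=0000000000000000000
After insert 'cat': sets bits 6 8 -> bits=0000001010000000000
After insert 'gnu': sets bits 2 3 17 -> bits=0011001010000000010
After insert 'fox': sets bits 4 16 18 -> bits=0011101010000000111

Answer: 0011101010000000111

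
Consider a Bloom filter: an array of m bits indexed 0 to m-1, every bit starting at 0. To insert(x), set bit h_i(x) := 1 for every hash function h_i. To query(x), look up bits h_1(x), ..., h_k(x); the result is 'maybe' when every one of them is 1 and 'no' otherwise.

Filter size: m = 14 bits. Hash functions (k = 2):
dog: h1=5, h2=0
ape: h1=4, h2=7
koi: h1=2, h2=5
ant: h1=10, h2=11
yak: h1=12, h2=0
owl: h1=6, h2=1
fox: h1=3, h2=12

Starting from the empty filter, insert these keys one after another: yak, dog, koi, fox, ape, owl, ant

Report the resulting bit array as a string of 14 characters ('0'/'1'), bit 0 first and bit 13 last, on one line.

Start: bits=00000000000000
After insert 'yak': sets bits 0 12 -> bits=10000000000010
After insert 'dog': sets bits 0 5 -> bits=10000100000010
After insert 'koi': sets bits 2 5 -> bits=10100100000010
After insert 'fox': sets bits 3 12 -> bits=10110100000010
After insert 'ape': sets bits 4 7 -> bits=10111101000010
After insert 'owl': sets bits 1 6 -> bits=11111111000010
After insert 'ant': sets bits 10 11 -> bits=11111111001110

Answer: 11111111001110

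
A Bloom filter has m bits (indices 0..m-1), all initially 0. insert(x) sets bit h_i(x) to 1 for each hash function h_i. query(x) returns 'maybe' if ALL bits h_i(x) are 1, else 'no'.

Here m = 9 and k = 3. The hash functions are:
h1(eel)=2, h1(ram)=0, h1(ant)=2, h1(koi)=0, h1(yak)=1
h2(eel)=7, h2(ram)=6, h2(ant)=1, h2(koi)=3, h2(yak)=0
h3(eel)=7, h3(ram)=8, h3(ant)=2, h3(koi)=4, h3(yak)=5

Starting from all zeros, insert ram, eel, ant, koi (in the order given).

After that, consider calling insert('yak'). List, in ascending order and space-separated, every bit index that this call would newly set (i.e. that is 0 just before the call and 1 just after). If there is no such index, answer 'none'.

Start: bits=000000000
After insert 'ram': sets bits 0 6 8 -> bits=100000101
After insert 'eel': sets bits 2 7 -> bits=101000111
After insert 'ant': sets bits 1 2 -> bits=111000111
After insert 'koi': sets bits 0 3 4 -> bits=111110111
insert 'yak' would touch bits 0 1 5; currently bit0=1, bit1=1, bit5=0
Bits that are 0 among those (would change 0->1): 5

Answer: 5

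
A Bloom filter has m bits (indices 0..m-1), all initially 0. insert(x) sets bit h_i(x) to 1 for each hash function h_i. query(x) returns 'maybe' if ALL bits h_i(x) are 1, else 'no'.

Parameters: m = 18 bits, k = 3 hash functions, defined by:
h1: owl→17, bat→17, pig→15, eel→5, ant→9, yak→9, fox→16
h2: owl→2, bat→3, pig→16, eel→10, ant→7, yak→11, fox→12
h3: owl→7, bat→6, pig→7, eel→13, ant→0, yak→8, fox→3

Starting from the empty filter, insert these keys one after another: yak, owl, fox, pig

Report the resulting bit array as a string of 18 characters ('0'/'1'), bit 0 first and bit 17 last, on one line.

Answer: 001100011101100111

Derivation:
Start: bits=000000000000000000
After insert 'yak': sets bits 8 9 11 -> bits=000000001101000000
After insert 'owl': sets bits 2 7 17 -> bits=001000011101000001
After insert 'fox': sets bits 3 12 16 -> bits=001100011101100011
After insert 'pig': sets bits 7 15 16 -> bits=001100011101100111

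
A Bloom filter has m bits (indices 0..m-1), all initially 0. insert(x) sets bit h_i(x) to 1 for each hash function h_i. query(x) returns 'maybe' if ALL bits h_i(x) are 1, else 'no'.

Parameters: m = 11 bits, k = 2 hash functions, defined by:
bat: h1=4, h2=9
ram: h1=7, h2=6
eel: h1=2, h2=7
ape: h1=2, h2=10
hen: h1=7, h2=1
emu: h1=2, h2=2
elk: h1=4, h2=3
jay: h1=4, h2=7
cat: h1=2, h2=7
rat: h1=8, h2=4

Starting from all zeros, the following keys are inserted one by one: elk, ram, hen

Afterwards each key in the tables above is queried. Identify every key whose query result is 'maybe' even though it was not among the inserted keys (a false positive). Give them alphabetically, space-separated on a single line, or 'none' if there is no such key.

Answer: jay

Derivation:
Start: bits=00000000000
After insert 'elk': sets bits 3 4 -> bits=00011000000
After insert 'ram': sets bits 6 7 -> bits=00011011000
After insert 'hen': sets bits 1 7 -> bits=01011011000
Not inserted: ape bat cat eel emu jay rat — query each against bits=01011011000:
query ape: checks bit2=0, bit10=0 (has a 0) -> no => not a false positive
query bat: checks bit4=1, bit9=0 (has a 0) -> no => not a false positive
query cat: checks bit2=0, bit7=1 (has a 0) -> no => not a false positive
query eel: checks bit2=0, bit7=1 (has a 0) -> no => not a false positive
query emu: checks bit2=0 (has a 0) -> no => not a false positive
query jay: checks bit4=1, bit7=1 (all 1) -> maybe => FALSE POSITIVE
query rat: checks bit4=1, bit8=0 (has a 0) -> no => not a false positive
False positives (alphabetical): jay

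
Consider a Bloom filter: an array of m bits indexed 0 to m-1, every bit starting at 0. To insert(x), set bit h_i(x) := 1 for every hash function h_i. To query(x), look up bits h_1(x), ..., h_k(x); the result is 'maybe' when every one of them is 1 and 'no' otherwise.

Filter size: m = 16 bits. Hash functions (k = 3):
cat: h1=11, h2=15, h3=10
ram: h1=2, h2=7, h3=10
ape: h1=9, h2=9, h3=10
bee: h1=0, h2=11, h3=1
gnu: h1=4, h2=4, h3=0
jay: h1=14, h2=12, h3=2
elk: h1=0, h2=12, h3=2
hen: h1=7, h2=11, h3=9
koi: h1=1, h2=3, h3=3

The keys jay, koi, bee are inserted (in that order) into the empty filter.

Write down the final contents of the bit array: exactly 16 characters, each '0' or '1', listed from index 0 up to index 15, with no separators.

Start: bits=0000000000000000
After insert 'jay': sets bits 2 12 14 -> bits=0010000000001010
After insert 'koi': sets bits 1 3 -> bits=0111000000001010
After insert 'bee': sets bits 0 1 11 -> bits=1111000000011010

Answer: 1111000000011010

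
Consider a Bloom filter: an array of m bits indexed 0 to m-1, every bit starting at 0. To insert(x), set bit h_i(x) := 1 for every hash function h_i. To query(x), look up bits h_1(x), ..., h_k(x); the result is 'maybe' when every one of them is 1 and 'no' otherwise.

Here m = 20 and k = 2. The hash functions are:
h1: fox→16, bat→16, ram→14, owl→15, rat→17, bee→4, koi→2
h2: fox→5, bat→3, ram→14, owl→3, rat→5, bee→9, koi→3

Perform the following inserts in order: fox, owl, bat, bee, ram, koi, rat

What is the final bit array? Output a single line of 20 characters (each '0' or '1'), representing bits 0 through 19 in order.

Answer: 00111100010000111100

Derivation:
Start: bits=00000000000000000000
After insert 'fox': sets bits 5 16 -> bits=00000100000000001000
After insert 'owl': sets bits 3 15 -> bits=00010100000000011000
After insert 'bat': sets bits 3 16 -> bits=00010100000000011000
After insert 'bee': sets bits 4 9 -> bits=00011100010000011000
After insert 'ram': sets bits 14 -> bits=00011100010000111000
After insert 'koi': sets bits 2 3 -> bits=00111100010000111000
After insert 'rat': sets bits 5 17 -> bits=00111100010000111100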